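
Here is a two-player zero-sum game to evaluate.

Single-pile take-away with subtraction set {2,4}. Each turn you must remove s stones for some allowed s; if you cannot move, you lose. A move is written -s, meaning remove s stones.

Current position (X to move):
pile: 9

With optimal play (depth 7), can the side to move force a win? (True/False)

[9] X move#1: -2:+1/7*, -4:-1/5
[7] O move#2: -2:-1/5*, -4:-1/3
[5] X move#3: -2:-1/3, -4:+1/1*
[1] end (terminal -1, O#4); searched 9 to 7

X winning at [9]: True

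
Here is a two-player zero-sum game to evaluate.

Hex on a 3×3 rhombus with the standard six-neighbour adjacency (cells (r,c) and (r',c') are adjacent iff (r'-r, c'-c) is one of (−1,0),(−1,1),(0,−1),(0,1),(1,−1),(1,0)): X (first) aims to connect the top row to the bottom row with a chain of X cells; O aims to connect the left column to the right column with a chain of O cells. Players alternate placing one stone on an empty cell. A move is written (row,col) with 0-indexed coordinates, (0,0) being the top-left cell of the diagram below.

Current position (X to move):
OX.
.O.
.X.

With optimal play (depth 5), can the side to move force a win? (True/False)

ply 1, X at OX./.O./.X. | (0,2)=-1→OXX/.O./.X.*; (1,0)=-1→OX./XO./.X.; (1,2)=-1→OX./.OX/.X.; (2,0)=-1→OX./.O./XX.; (2,2)=-1→OX./.O./.XX
ply 2, O at OXX/.O./.X. | (1,0)=-1→OXX/OO./.X.; (1,2)=+1→OXX/.OO/.X.*; (2,0)=-1→OXX/.O./OX.; (2,2)=-1→OXX/.O./.XO
ply 3, X at OXX/.OO/.X. | (1,0)=-1→OXX/XOO/.X.*; (2,0)=-1→OXX/.OO/XX.; (2,2)=-1→OXX/.OO/.XX
ply 4, O at OXX/XOO/.X. | (2,0)=+1→OXX/XOO/OX.*; (2,2)=-1→OXX/XOO/.XO
ply 5: OXX/XOO/OX. is terminal -1 (X); from OX./.O./.X. depth 5

X winning at [OX./.O./.X.]: False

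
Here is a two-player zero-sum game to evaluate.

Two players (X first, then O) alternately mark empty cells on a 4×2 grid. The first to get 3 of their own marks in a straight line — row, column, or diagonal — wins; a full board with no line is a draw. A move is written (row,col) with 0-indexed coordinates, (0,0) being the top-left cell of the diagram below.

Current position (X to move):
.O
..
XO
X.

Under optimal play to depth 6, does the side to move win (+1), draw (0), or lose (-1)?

value(.O/../XO/X., X) = +1

p1 X@[.O/../XO/X.]: (0,0)[XO/../XO/X.]-1 (1,0)[.O/X./XO/X.]+1* (1,1)[.O/.X/XO/X.]+0 (3,1)[.O/../XO/XX]-1
p2 O@[.O/X./XO/X.] terminal -1; root [.O/../XO/X.] d6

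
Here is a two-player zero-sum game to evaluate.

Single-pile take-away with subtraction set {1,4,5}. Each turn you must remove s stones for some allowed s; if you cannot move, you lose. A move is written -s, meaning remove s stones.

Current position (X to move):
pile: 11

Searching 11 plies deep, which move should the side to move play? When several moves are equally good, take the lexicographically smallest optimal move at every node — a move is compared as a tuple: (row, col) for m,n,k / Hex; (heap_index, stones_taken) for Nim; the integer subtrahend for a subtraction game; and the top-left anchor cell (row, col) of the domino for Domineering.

X's best at [11]: -1

ply 1, X at 11 | -1=+1→10*; -4=-1→7; -5=-1→6
ply 2, O at 10 | -1=-1→9*; -4=-1→6; -5=-1→5
ply 3, X at 9 | -1=+1→8*; -4=-1→5; -5=-1→4
ply 4, O at 8 | -1=-1→7*; -4=-1→4; -5=-1→3
ply 5, X at 7 | -1=-1→6; -4=-1→3; -5=+1→2*
ply 6, O at 2 | -1=-1→1*
ply 7, X at 1 | -1=+1→0*
ply 8: 0 is terminal -1 (O); from 11 depth 11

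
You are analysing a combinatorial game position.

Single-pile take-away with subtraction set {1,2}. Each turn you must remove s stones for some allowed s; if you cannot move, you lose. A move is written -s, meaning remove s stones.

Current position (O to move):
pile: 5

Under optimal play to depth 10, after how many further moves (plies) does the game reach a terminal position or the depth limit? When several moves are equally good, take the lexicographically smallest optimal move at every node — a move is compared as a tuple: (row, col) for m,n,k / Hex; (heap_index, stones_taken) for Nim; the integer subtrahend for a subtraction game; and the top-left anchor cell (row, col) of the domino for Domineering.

[5] O move#1: -1:-1/4, -2:+1/3*
[3] X move#2: -1:-1/2*, -2:-1/1
[2] O move#3: -1:-1/1, -2:+1/0*
[0] end (terminal -1, X#4); searched 5 to 10

PV length from [5]: 3 plies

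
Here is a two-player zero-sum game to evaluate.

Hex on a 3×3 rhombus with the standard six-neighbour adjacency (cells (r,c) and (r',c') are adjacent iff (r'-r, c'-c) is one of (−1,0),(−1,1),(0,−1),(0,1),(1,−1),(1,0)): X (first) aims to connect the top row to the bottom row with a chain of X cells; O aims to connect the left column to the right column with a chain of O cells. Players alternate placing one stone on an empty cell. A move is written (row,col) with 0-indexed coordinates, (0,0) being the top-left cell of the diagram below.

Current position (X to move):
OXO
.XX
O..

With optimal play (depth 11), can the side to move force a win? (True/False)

[OXO/.XX/O..] X move#1: (1,0):+1/OXO/XXX/O..*, (2,1):+1/OXO/.XX/OX., (2,2):+1/OXO/.XX/O.X
[OXO/XXX/O..] O move#2: (2,1):-1/OXO/XXX/OO.*, (2,2):-1/OXO/XXX/O.O
[OXO/XXX/OO.] X move#3: (2,2):+1/OXO/XXX/OOX*
[OXO/XXX/OOX] end (terminal -1, O#4); searched OXO/.XX/O.. to 11

X winning at [OXO/.XX/O..]: True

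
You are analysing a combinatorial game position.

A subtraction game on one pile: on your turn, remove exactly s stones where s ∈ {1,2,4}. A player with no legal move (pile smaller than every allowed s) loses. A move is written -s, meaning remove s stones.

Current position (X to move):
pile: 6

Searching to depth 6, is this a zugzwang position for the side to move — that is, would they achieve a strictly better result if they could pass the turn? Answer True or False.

[6] X move#1: -1:-1/5*, -2:-1/4, -4:-1/2
[5] O move#2: -1:-1/4, -2:+1/3*, -4:-1/1
[3] X move#3: -1:-1/2*, -2:-1/1
[2] O move#4: -1:-1/1, -2:+1/0*
[0] end (terminal -1, X#5); searched 6 to 6
pass branch (O moves first from the same position):
  | [6] O move#1: -1:-1/5*, -2:-1/4, -4:-1/2
  | [5] X move#2: -1:-1/4, -2:+1/3*, -4:-1/1
  | [3] O move#3: -1:-1/2*, -2:-1/1
  | [2] X move#4: -1:-1/1, -2:+1/0*
  | [0] end (terminal -1, O#5); searched 6 to 6
X moving scores -1; X passing scores +1

zugzwang(6, X) = True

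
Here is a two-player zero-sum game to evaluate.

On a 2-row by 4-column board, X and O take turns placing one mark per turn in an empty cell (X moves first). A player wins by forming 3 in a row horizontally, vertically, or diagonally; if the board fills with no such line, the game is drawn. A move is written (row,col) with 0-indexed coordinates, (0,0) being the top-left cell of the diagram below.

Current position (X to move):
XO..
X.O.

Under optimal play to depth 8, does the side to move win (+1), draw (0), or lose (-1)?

value(XO../X.O., X) = 0

[XO../X.O.] X move#1: (0,2):+0/XOX./X.O.*, (0,3):+0/XO.X/X.O., (1,1):+0/XO../XXO., (1,3):+0/XO../X.OX
[XOX./X.O.] O move#2: (0,3):+0/XOXO/X.O.*, (1,1):+0/XOX./XOO., (1,3):+0/XOX./X.OO
[XOXO/X.O.] X move#3: (1,1):+0/XOXO/XXO.*, (1,3):+0/XOXO/X.OX
[XOXO/XXO.] O move#4: (1,3):+0/XOXO/XXOO*
[XOXO/XXOO] end (terminal +0, X#5); searched XO../X.O. to 8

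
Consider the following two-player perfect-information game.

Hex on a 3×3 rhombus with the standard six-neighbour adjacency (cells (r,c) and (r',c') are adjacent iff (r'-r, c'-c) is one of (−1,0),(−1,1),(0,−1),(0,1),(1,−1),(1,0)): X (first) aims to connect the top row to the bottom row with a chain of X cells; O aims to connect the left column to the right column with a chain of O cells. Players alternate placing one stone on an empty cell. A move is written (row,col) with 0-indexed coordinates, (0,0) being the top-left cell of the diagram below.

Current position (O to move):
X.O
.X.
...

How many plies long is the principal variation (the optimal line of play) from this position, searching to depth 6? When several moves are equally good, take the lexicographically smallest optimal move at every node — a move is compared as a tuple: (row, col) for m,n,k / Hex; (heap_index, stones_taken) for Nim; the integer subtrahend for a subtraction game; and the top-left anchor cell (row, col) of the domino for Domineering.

[X.O/.X./...] O move#1: (0,1):-1/XOO/.X./...*, (1,0):-1/X.O/OX./..., (1,2):-1/X.O/.XO/..., (2,0):-1/X.O/.X./O.., (2,1):-1/X.O/.X./.O., (2,2):-1/X.O/.X./..O
[XOO/.X./...] X move#2: (1,0):+1/XOO/XX./...*, (1,2):-1/XOO/.XX/..., (2,0):-1/XOO/.X./X.., (2,1):-1/XOO/.X./.X., (2,2):-1/XOO/.X./..X
[XOO/XX./...] O move#3: (1,2):-1/XOO/XXO/...*, (2,0):-1/XOO/XX./O.., (2,1):-1/XOO/XX./.O., (2,2):-1/XOO/XX./..O
[XOO/XXO/...] X move#4: (2,0):+1/XOO/XXO/X..*, (2,1):+1/XOO/XXO/.X., (2,2):+1/XOO/XXO/..X
[XOO/XXO/X..] end (terminal -1, O#5); searched X.O/.X./... to 6

PV length from [X.O/.X./...]: 4 plies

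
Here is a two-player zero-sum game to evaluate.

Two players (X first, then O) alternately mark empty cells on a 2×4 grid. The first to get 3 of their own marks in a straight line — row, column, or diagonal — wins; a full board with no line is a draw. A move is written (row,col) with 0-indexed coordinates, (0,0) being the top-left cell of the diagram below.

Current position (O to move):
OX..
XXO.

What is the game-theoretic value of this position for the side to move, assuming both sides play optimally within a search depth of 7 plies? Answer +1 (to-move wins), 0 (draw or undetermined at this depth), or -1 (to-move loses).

[OX../XXO.] O move#1: (0,2):+0/OXO./XXO.*, (0,3):+0/OX.O/XXO., (1,3):+0/OX../XXOO
[OXO./XXO.] X move#2: (0,3):+0/OXOX/XXO.*, (1,3):+0/OXO./XXOX
[OXOX/XXO.] O move#3: (1,3):+0/OXOX/XXOO*
[OXOX/XXOO] end (terminal +0, X#4); searched OX../XXO. to 7

value(OX../XXO., O) = 0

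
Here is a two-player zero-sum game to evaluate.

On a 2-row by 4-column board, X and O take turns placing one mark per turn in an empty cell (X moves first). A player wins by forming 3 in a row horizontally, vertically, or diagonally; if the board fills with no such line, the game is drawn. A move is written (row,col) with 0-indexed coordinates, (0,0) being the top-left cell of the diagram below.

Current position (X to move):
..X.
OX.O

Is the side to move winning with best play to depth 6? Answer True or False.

X winning at [..X./OX.O]: True

p1 X@[..X./OX.O]: (0,0)[X.X./OX.O]+0 (0,1)[.XX./OX.O]+1* (0,3)[..XX/OX.O]+0 (1,2)[..X./OXXO]+0
p2 O@[.XX./OX.O]: (0,0)[OXX./OX.O]-1* (0,3)[.XXO/OX.O]-1 (1,2)[.XX./OXOO]-1
p3 X@[OXX./OX.O]: (0,3)[OXXX/OX.O]+1* (1,2)[OXX./OXXO]+0
p4 O@[OXXX/OX.O] terminal -1; root [..X./OX.O] d6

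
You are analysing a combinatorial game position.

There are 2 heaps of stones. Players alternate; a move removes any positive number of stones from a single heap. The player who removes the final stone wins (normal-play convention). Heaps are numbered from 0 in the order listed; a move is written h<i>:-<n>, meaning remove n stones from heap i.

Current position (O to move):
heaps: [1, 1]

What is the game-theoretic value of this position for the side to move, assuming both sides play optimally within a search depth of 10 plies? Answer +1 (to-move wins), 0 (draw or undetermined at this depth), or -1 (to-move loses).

value((1,1), O) = -1

ply 1, O at (1,1) | h0:-1=-1→(0,1)*; h1:-1=-1→(1,0)
ply 2, X at (0,1) | h1:-1=+1→(0,0)*
ply 3: (0,0) is terminal -1 (O); from (1,1) depth 10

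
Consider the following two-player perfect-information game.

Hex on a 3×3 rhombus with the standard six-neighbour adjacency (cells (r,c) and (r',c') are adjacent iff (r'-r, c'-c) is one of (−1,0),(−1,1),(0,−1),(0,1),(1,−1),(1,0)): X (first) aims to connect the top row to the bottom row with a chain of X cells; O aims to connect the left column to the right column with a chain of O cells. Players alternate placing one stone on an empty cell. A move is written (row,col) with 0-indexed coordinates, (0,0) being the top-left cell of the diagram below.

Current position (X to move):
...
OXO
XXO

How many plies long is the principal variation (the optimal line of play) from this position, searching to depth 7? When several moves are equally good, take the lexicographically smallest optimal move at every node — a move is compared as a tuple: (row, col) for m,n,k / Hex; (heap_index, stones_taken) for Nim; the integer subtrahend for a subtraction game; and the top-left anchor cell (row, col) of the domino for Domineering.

PV length from [.../OXO/XXO]: 3 plies

p1 X@[.../OXO/XXO]: (0,0)[X../OXO/XXO]+1* (0,1)[.X./OXO/XXO]+1 (0,2)[..X/OXO/XXO]+1
p2 O@[X../OXO/XXO]: (0,1)[XO./OXO/XXO]-1* (0,2)[X.O/OXO/XXO]-1
p3 X@[XO./OXO/XXO]: (0,2)[XOX/OXO/XXO]+1*
p4 O@[XOX/OXO/XXO] terminal -1; root [.../OXO/XXO] d7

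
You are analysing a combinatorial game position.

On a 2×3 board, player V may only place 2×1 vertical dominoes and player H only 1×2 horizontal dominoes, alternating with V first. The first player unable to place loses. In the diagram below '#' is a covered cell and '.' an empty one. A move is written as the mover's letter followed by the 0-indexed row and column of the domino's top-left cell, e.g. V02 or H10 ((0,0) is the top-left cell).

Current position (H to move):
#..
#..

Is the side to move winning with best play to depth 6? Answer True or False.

p1 H@[#../#..]: H01[###/#..]+1* H11[#../###]+1
p2 V@[###/#..] terminal -1; root [#../#..] d6

H winning at [#../#..]: True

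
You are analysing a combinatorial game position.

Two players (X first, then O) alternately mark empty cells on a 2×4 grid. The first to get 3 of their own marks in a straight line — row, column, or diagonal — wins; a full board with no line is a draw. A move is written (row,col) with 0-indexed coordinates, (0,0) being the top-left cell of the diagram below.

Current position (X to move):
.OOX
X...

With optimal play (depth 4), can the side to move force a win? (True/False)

ply 1, X at .OOX/X... | (0,0)=+0→XOOX/X...*; (1,1)=-1→.OOX/XX..; (1,2)=-1→.OOX/X.X.; (1,3)=-1→.OOX/X..X
ply 2, O at XOOX/X... | (1,1)=+0→XOOX/XO..*; (1,2)=+0→XOOX/X.O.; (1,3)=+0→XOOX/X..O
ply 3, X at XOOX/XO.. | (1,2)=+0→XOOX/XOX.*; (1,3)=+0→XOOX/XO.X
ply 4, O at XOOX/XOX. | (1,3)=+0→XOOX/XOXO*
ply 5: XOOX/XOXO is terminal +0 (X); from .OOX/X... depth 4

X winning at [.OOX/X...]: False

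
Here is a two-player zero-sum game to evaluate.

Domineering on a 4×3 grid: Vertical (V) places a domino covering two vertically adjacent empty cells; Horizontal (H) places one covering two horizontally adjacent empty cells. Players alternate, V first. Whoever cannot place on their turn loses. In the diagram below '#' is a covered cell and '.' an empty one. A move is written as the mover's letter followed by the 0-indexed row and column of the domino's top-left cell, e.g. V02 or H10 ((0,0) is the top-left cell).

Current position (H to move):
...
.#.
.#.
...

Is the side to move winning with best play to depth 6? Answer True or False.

H winning at [.../.#./.#./...]: False

ply 1, H at .../.#./.#./... | H00=-1→##./.#./.#./...*; H01=-1→.##/.#./.#./...; H30=-1→.../.#./.#./##.; H31=-1→.../.#./.#./.##
ply 2, V at ##./.#./.#./... | V02=+1→###/.##/.#./...*; V10=+1→##./##./##./...; V12=+1→##./.##/.##/...; V20=+1→##./.#./##./#..; V22=+1→##./.#./.##/..#
ply 3, H at ###/.##/.#./... | H30=-1→###/.##/.#./##.*; H31=-1→###/.##/.#./.##
ply 4, V at ###/.##/.#./##. | V10=+1→###/###/##./##.*; V22=+1→###/.##/.##/###
ply 5: ###/###/##./##. is terminal -1 (H); from .../.#./.#./... depth 6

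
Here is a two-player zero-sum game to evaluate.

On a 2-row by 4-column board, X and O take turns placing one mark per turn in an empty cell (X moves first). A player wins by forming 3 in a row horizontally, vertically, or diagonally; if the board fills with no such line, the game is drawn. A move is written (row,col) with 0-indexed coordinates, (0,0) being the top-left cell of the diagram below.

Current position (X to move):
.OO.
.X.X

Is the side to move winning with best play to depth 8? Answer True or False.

X winning at [.OO./.X.X]: True

[.OO./.X.X] X move#1: (0,0):-1/XOO./.X.X, (0,3):-1/.OOX/.X.X, (1,0):-1/.OO./XX.X, (1,2):+1/.OO./.XXX*
[.OO./.XXX] end (terminal -1, O#2); searched .OO./.X.X to 8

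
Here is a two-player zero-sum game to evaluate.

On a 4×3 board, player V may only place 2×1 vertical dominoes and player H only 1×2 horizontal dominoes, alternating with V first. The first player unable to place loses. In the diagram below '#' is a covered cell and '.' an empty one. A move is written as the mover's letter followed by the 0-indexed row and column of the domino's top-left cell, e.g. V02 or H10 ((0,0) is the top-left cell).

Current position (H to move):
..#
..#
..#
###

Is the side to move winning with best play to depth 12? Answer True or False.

[..#/..#/..#/###] H move#1: H00:-1/###/..#/..#/###, H10:+1/..#/###/..#/###*, H20:-1/..#/..#/###/###
[..#/###/..#/###] end (terminal -1, V#2); searched ..#/..#/..#/### to 12

H winning at [..#/..#/..#/###]: True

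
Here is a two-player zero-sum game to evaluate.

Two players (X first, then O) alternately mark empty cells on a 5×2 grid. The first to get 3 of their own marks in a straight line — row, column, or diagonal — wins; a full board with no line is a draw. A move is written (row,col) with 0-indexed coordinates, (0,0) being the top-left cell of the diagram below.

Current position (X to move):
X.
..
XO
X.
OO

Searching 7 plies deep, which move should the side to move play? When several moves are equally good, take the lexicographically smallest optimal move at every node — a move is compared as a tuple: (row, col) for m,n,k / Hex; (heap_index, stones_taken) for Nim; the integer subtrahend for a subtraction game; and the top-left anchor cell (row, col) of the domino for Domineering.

[X./../XO/X./OO] X move#1: (0,1):-1/XX/../XO/X./OO, (1,0):+1/X./X./XO/X./OO*, (1,1):-1/X./.X/XO/X./OO, (3,1):+0/X./../XO/XX/OO
[X./X./XO/X./OO] end (terminal -1, O#2); searched X./../XO/X./OO to 7

X's best at [X./../XO/X./OO]: (1,0)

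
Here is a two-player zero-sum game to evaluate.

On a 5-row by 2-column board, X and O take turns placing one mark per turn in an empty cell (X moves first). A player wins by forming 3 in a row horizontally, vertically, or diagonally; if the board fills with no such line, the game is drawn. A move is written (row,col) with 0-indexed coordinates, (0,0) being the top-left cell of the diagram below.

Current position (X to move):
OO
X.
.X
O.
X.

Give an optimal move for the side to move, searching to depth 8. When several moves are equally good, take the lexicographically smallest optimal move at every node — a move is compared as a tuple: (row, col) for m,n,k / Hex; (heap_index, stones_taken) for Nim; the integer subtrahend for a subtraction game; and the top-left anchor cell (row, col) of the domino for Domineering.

ply 1, X at OO/X./.X/O./X. | (1,1)=+0→OO/XX/.X/O./X.; (2,0)=+0→OO/X./XX/O./X.; (3,1)=+1→OO/X./.X/OX/X.*; (4,1)=+0→OO/X./.X/O./XX
ply 2, O at OO/X./.X/OX/X. | (1,1)=-1→OO/XO/.X/OX/X.*; (2,0)=-1→OO/X./OX/OX/X.; (4,1)=-1→OO/X./.X/OX/XO
ply 3, X at OO/XO/.X/OX/X. | (2,0)=+0→OO/XO/XX/OX/X.; (4,1)=+1→OO/XO/.X/OX/XX*
ply 4: OO/XO/.X/OX/XX is terminal -1 (O); from OO/X./.X/O./X. depth 8

X's best at [OO/X./.X/O./X.]: (3,1)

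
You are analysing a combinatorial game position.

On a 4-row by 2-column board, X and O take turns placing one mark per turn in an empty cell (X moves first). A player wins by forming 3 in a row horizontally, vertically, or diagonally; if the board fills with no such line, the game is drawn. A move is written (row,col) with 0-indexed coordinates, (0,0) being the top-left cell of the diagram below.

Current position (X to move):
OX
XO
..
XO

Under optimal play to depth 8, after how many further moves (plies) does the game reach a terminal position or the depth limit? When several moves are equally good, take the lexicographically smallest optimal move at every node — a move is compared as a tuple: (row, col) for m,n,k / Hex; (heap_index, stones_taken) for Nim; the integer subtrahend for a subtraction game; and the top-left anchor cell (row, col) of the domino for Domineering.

p1 X@[OX/XO/../XO]: (2,0)[OX/XO/X./XO]+1* (2,1)[OX/XO/.X/XO]+0
p2 O@[OX/XO/X./XO] terminal -1; root [OX/XO/../XO] d8

PV length from [OX/XO/../XO]: 1 ply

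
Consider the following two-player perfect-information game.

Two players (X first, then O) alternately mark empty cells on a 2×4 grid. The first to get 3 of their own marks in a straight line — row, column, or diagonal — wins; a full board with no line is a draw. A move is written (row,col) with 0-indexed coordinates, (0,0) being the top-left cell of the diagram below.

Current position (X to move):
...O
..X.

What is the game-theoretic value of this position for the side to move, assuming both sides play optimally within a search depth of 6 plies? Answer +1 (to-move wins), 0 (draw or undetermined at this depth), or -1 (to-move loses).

p1 X@[...O/..X.]: (0,0)[X..O/..X.]+0 (0,1)[.X.O/..X.]+0 (0,2)[..XO/..X.]+0 (1,0)[...O/X.X.]+0 (1,1)[...O/.XX.]+1* (1,3)[...O/..XX]+0
p2 O@[...O/.XX.]: (0,0)[O..O/.XX.]-1* (0,1)[.O.O/.XX.]-1 (0,2)[..OO/.XX.]-1 (1,0)[...O/OXX.]-1 (1,3)[...O/.XXO]-1
p3 X@[O..O/.XX.]: (0,1)[OX.O/.XX.]+1* (0,2)[O.XO/.XX.]+1 (1,0)[O..O/XXX.]+1 (1,3)[O..O/.XXX]+1
p4 O@[OX.O/.XX.]: (0,2)[OXOO/.XX.]-1* (1,0)[OX.O/OXX.]-1 (1,3)[OX.O/.XXO]-1
p5 X@[OXOO/.XX.]: (1,0)[OXOO/XXX.]+1* (1,3)[OXOO/.XXX]+1
p6 O@[OXOO/XXX.] terminal -1; root [...O/..X.] d6

value(...O/..X., X) = +1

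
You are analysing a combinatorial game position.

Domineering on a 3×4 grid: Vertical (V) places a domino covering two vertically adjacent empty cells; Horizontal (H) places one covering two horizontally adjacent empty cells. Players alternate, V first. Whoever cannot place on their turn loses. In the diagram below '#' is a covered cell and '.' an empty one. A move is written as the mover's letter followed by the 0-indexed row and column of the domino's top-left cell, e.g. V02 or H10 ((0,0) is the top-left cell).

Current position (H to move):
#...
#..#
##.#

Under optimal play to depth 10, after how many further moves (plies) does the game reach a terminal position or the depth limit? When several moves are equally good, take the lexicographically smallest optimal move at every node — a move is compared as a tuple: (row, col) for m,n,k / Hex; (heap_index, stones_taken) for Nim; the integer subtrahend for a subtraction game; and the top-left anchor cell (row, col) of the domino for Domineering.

ply 1, H at #.../#..#/##.# | H01=-1→###./#..#/##.#; H02=-1→#.##/#..#/##.#; H11=+1→#.../####/##.#*
ply 2: #.../####/##.# is terminal -1 (V); from #.../#..#/##.# depth 10

PV length from [#.../#..#/##.#]: 1 ply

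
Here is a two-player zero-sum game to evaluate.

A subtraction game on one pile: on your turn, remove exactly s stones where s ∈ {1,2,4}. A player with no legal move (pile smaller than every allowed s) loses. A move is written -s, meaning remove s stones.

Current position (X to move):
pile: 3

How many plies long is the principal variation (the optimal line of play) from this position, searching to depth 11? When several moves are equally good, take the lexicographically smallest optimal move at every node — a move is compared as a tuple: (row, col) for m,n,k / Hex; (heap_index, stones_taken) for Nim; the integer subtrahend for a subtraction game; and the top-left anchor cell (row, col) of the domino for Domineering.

[3] X move#1: -1:-1/2*, -2:-1/1
[2] O move#2: -1:-1/1, -2:+1/0*
[0] end (terminal -1, X#3); searched 3 to 11

PV length from [3]: 2 plies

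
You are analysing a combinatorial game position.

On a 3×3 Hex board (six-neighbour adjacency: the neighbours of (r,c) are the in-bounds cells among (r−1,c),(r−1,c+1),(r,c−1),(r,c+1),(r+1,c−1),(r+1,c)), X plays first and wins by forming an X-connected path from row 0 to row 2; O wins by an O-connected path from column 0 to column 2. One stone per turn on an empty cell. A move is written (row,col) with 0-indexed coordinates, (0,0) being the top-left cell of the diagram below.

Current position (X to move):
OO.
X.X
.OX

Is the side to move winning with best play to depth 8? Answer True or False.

ply 1, X at OO./X.X/.OX | (0,2)=+1→OOX/X.X/.OX*; (1,1)=-1→OO./XXX/.OX; (2,0)=-1→OO./X.X/XOX
ply 2: OOX/X.X/.OX is terminal -1 (O); from OO./X.X/.OX depth 8

X winning at [OO./X.X/.OX]: True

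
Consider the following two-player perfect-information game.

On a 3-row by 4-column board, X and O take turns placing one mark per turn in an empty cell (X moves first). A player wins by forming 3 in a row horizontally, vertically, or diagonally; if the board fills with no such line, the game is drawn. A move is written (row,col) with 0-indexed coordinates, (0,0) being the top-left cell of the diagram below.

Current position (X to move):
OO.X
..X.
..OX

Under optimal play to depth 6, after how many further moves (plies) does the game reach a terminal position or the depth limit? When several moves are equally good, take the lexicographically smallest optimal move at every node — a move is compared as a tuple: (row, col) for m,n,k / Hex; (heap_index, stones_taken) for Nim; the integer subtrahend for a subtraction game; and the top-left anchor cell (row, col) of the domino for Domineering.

PV length from [OO.X/..X./..OX]: 1 ply

p1 X@[OO.X/..X./..OX]: (0,2)[OOXX/..X./..OX]-1 (1,0)[OO.X/X.X./..OX]-1 (1,1)[OO.X/.XX./..OX]-1 (1,3)[OO.X/..XX/..OX]+1* (2,0)[OO.X/..X./X.OX]-1 (2,1)[OO.X/..X./.XOX]+1
p2 O@[OO.X/..XX/..OX] terminal -1; root [OO.X/..X./..OX] d6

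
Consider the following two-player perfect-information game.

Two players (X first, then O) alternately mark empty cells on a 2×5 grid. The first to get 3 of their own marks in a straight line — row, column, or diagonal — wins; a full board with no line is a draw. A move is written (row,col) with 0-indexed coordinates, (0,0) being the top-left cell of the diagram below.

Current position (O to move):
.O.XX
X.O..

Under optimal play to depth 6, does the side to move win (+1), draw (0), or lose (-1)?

value(.O.XX/X.O.., O) = +1

p1 O@[.O.XX/X.O..]: (0,0)[OO.XX/X.O..]-1 (0,2)[.OOXX/X.O..]+1* (1,1)[.O.XX/XOO..]-1 (1,3)[.O.XX/X.OO.]-1 (1,4)[.O.XX/X.O.O]-1
p2 X@[.OOXX/X.O..]: (0,0)[XOOXX/X.O..]-1* (1,1)[.OOXX/XXO..]-1 (1,3)[.OOXX/X.OX.]-1 (1,4)[.OOXX/X.O.X]-1
p3 O@[XOOXX/X.O..]: (1,1)[XOOXX/XOO..]+0 (1,3)[XOOXX/X.OO.]+1* (1,4)[XOOXX/X.O.O]+0
p4 X@[XOOXX/X.OO.]: (1,1)[XOOXX/XXOO.]-1* (1,4)[XOOXX/X.OOX]-1
p5 O@[XOOXX/XXOO.]: (1,4)[XOOXX/XXOOO]+1*
p6 X@[XOOXX/XXOOO] terminal -1; root [.O.XX/X.O..] d6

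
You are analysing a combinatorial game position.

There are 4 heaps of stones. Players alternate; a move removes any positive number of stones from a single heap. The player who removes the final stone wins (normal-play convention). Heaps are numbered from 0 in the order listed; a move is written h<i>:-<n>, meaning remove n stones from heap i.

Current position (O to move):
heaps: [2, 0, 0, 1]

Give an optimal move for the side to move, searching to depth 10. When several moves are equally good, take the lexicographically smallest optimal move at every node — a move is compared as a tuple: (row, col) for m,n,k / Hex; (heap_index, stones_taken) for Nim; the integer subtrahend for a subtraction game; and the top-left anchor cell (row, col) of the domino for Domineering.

O's best at [(2,0,0,1)]: h0:-1

[(2,0,0,1)] O move#1: h0:-1:+1/(1,0,0,1)*, h0:-2:-1/(0,0,0,1), h3:-1:-1/(2,0,0,0)
[(1,0,0,1)] X move#2: h0:-1:-1/(0,0,0,1)*, h3:-1:-1/(1,0,0,0)
[(0,0,0,1)] O move#3: h3:-1:+1/(0,0,0,0)*
[(0,0,0,0)] end (terminal -1, X#4); searched (2,0,0,1) to 10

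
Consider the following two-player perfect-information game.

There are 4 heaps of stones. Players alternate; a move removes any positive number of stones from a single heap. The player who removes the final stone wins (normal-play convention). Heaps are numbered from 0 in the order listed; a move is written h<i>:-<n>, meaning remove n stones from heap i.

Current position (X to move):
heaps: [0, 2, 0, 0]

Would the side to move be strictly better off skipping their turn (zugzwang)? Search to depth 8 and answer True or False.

zugzwang((0,2,0,0), X) = False

ply 1, X at (0,2,0,0) | h1:-1=-1→(0,1,0,0); h1:-2=+1→(0,0,0,0)*
ply 2: (0,0,0,0) is terminal -1 (O); from (0,2,0,0) depth 8
pass branch (O moves first from the same position):
  | ply 1, O at (0,2,0,0) | h1:-1=-1→(0,1,0,0); h1:-2=+1→(0,0,0,0)*
  | ply 2: (0,0,0,0) is terminal -1 (X); from (0,2,0,0) depth 8
X moving scores +1; X passing scores -1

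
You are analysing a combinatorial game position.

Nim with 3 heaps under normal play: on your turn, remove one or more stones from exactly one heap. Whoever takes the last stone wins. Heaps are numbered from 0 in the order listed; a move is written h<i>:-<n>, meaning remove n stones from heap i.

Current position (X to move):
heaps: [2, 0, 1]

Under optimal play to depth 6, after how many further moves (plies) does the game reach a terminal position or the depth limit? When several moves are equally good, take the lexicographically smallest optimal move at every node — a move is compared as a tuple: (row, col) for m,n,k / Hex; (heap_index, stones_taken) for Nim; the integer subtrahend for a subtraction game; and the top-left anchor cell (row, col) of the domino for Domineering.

ply 1, X at (2,0,1) | h0:-1=+1→(1,0,1)*; h0:-2=-1→(0,0,1); h2:-1=-1→(2,0,0)
ply 2, O at (1,0,1) | h0:-1=-1→(0,0,1)*; h2:-1=-1→(1,0,0)
ply 3, X at (0,0,1) | h2:-1=+1→(0,0,0)*
ply 4: (0,0,0) is terminal -1 (O); from (2,0,1) depth 6

PV length from [(2,0,1)]: 3 plies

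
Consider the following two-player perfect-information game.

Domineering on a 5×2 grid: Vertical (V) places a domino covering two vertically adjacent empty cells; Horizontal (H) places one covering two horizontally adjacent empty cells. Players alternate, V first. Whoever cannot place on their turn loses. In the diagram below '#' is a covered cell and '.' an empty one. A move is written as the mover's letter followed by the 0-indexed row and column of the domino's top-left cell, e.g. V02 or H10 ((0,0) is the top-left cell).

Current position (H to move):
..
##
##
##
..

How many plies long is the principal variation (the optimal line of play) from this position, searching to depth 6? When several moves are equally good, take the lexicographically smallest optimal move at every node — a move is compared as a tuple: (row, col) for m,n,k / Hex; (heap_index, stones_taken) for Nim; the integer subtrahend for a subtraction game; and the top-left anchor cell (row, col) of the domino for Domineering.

ply 1, H at ../##/##/##/.. | H00=+1→##/##/##/##/..*; H40=+1→../##/##/##/##
ply 2: ##/##/##/##/.. is terminal -1 (V); from ../##/##/##/.. depth 6

PV length from [../##/##/##/..]: 1 ply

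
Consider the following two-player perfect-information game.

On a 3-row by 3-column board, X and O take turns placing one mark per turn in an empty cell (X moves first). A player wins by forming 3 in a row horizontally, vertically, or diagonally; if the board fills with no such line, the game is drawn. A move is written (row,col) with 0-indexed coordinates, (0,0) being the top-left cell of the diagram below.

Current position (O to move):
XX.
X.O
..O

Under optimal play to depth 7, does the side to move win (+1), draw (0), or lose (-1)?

ply 1, O at XX./X.O/..O | (0,2)=+1→XXO/X.O/..O*; (1,1)=-1→XX./XOO/..O; (2,0)=-1→XX./X.O/O.O; (2,1)=-1→XX./X.O/.OO
ply 2: XXO/X.O/..O is terminal -1 (X); from XX./X.O/..O depth 7

value(XX./X.O/..O, O) = +1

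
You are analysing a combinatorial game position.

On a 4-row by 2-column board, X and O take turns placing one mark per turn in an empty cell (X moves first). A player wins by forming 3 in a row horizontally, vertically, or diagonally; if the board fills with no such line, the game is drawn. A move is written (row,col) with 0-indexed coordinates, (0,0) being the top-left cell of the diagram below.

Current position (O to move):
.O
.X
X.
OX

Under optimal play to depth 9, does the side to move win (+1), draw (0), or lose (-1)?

value(.O/.X/X./OX, O) = 0

ply 1, O at .O/.X/X./OX | (0,0)=-1→OO/.X/X./OX; (1,0)=-1→.O/OX/X./OX; (2,1)=+0→.O/.X/XO/OX*
ply 2, X at .O/.X/XO/OX | (0,0)=+0→XO/.X/XO/OX*; (1,0)=+0→.O/XX/XO/OX
ply 3, O at XO/.X/XO/OX | (1,0)=+0→XO/OX/XO/OX*
ply 4: XO/OX/XO/OX is terminal +0 (X); from .O/.X/X./OX depth 9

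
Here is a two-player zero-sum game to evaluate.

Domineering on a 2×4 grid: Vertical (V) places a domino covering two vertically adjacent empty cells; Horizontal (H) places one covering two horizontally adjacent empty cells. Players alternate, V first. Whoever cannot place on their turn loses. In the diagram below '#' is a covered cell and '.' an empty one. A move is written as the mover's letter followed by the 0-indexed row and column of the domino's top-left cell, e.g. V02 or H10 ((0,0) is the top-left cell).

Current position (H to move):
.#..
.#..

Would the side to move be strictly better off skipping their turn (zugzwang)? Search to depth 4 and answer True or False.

zugzwang(.#../.#.., H) = False

[.#../.#..] H move#1: H02:+1/.###/.#..*, H12:+1/.#../.###
[.###/.#..] V move#2: V00:-1/####/##..*
[####/##..] H move#3: H12:+1/####/####*
[####/####] end (terminal -1, V#4); searched .#../.#.. to 4
pass branch (V moves first from the same position):
  | [.#../.#..] V move#1: V00:-1/##../##.., V02:+1/.##./.##.*, V03:+1/.#.#/.#.#
  | [.##./.##.] end (terminal -1, H#2); searched .#../.#.. to 4
H moving scores +1; H passing scores -1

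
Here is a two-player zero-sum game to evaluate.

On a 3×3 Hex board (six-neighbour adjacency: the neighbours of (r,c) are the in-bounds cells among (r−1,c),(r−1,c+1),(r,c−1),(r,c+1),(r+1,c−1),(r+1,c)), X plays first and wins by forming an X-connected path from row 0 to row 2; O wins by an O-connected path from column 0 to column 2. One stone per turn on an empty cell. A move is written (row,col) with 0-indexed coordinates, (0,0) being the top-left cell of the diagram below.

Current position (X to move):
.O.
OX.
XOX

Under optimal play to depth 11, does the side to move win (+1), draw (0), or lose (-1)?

ply 1, X at .O./OX./XOX | (0,0)=-1→XO./OX./XOX; (0,2)=+1→.OX/OX./XOX*; (1,2)=-1→.O./OXX/XOX
ply 2: .OX/OX./XOX is terminal -1 (O); from .O./OX./XOX depth 11

value(.O./OX./XOX, X) = +1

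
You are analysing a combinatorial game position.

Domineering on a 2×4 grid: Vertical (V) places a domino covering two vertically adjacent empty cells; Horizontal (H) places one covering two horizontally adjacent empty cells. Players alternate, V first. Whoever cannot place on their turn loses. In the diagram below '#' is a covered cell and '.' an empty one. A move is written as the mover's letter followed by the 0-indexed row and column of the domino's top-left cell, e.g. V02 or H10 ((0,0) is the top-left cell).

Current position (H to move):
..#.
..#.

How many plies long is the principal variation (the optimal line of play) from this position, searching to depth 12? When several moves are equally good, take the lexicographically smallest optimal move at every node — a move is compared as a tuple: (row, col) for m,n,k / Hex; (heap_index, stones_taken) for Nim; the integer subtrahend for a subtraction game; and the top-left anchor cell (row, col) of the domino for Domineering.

[..#./..#.] H move#1: H00:+1/###./..#.*, H10:+1/..#./###.
[###./..#.] V move#2: V03:-1/####/..##*
[####/..##] H move#3: H10:+1/####/####*
[####/####] end (terminal -1, V#4); searched ..#./..#. to 12

PV length from [..#./..#.]: 3 plies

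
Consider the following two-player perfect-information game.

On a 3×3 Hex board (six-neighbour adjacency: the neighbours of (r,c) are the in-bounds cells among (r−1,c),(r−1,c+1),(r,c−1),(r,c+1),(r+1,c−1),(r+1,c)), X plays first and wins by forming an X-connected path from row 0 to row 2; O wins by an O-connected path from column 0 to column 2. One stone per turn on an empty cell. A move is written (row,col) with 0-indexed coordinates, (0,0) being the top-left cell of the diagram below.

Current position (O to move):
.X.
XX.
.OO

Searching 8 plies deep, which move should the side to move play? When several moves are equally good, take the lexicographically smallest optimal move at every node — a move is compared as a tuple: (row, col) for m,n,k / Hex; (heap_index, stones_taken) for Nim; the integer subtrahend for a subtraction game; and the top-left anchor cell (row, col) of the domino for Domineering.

ply 1, O at .X./XX./.OO | (0,0)=-1→OX./XX./.OO; (0,2)=-1→.XO/XX./.OO; (1,2)=-1→.X./XXO/.OO; (2,0)=+1→.X./XX./OOO*
ply 2: .X./XX./OOO is terminal -1 (X); from .X./XX./.OO depth 8

O's best at [.X./XX./.OO]: (2,0)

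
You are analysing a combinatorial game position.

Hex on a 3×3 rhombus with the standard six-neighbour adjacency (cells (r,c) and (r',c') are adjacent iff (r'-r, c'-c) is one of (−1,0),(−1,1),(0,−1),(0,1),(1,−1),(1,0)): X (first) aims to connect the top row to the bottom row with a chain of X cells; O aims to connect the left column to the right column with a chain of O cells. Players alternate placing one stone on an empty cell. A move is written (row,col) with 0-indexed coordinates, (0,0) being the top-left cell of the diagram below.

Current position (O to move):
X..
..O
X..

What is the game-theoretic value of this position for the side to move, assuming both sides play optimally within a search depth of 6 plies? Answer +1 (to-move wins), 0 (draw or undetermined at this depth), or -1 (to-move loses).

value(X../..O/X.., O) = -1

p1 O@[X../..O/X..]: (0,1)[XO./..O/X..]-1* (0,2)[X.O/..O/X..]-1 (1,0)[X../O.O/X..]-1 (1,1)[X../.OO/X..]-1 (2,1)[X../..O/XO.]-1 (2,2)[X../..O/X.O]-1
p2 X@[XO./..O/X..]: (0,2)[XOX/..O/X..]+1* (1,0)[XO./X.O/X..]+1 (1,1)[XO./.XO/X..]+1 (2,1)[XO./..O/XX.]-1 (2,2)[XO./..O/X.X]-1
p3 O@[XOX/..O/X..]: (1,0)[XOX/O.O/X..]-1* (1,1)[XOX/.OO/X..]-1 (2,1)[XOX/..O/XO.]-1 (2,2)[XOX/..O/X.O]-1
p4 X@[XOX/O.O/X..]: (1,1)[XOX/OXO/X..]+1* (2,1)[XOX/O.O/XX.]-1 (2,2)[XOX/O.O/X.X]-1
p5 O@[XOX/OXO/X..] terminal -1; root [X../..O/X..] d6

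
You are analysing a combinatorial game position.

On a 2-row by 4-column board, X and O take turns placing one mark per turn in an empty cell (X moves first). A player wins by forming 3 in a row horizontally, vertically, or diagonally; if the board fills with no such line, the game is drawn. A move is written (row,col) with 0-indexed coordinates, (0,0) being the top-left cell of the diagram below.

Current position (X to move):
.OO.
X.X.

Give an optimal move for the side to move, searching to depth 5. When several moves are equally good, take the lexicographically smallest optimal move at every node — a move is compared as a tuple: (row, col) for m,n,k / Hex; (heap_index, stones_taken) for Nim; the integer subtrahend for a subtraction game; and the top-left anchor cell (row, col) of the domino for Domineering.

X's best at [.OO./X.X.]: (1,1)

ply 1, X at .OO./X.X. | (0,0)=-1→XOO./X.X.; (0,3)=-1→.OOX/X.X.; (1,1)=+1→.OO./XXX.*; (1,3)=-1→.OO./X.XX
ply 2: .OO./XXX. is terminal -1 (O); from .OO./X.X. depth 5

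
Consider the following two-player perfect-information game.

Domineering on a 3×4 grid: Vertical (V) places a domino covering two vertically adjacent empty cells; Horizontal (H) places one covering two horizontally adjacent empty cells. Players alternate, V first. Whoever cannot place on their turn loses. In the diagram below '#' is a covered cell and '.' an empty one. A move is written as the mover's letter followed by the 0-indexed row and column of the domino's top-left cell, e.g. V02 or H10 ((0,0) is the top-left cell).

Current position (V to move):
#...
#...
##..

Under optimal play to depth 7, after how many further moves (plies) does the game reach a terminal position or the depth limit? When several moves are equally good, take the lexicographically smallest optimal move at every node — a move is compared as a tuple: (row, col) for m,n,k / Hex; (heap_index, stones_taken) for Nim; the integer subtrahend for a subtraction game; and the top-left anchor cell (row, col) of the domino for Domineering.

ply 1, V at #.../#.../##.. | V01=-1→##../##../##..; V02=+1→#.#./#.#./##..*; V03=-1→#..#/#..#/##..; V12=+1→#.../#.#./###.; V13=-1→#.../#..#/##.#
ply 2, H at #.#./#.#./##.. | H22=-1→#.#./#.#./####*
ply 3, V at #.#./#.#./#### | V01=+1→###./###./####*; V03=+1→#.##/#.##/####
ply 4: ###./###./#### is terminal -1 (H); from #.../#.../##.. depth 7

PV length from [#.../#.../##..]: 3 plies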